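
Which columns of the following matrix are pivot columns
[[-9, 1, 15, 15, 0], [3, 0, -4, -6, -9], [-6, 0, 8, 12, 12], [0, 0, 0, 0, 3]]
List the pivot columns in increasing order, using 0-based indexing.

0, 1, 4

R1 ← -1/9·R1
R2 ← R2 − 3·R1
R3 ← R3 + 6·R1
R2 ← 3·R2
R3 ← R3 + 2/3·R2
R3 ← -1/6·R3
R4 ← R4 − 3·R3
R2 ← R2 + 27·R3
R1 ← R1 + 1/9·R2
Pivot columns are the columns containing a leading 1.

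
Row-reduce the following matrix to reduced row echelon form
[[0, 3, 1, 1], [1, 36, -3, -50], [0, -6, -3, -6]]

R1 ↔ R2
  [ 1  36  -3  -50 ]
  [ 0   3   1    1 ]
  [ 0  -6  -3   -6 ]
R2 := 1/3·R2
  [ 1  36   -3  -50 ]
  [ 0   1  1/3  1/3 ]
  [ 0  -6   -3   -6 ]
R3 := R3 + 6·R2
  [ 1  36   -3  -50 ]
  [ 0   1  1/3  1/3 ]
  [ 0   0   -1   -4 ]
R3 := -1·R3
  [ 1  36   -3  -50 ]
  [ 0   1  1/3  1/3 ]
  [ 0   0    1    4 ]
R2 := R2 − 1/3·R3
  [ 1  36  -3  -50 ]
  [ 0   1   0   -1 ]
  [ 0   0   1    4 ]
R1 := R1 + 3·R3
  [ 1  36  0  -38 ]
  [ 0   1  0   -1 ]
  [ 0   0  1    4 ]
R1 := R1 − 36·R2
  [ 1  0  0  -2 ]
  [ 0  1  0  -1 ]
  [ 0  0  1   4 ]

[[1, 0, 0, -2], [0, 1, 0, -1], [0, 0, 1, 4]]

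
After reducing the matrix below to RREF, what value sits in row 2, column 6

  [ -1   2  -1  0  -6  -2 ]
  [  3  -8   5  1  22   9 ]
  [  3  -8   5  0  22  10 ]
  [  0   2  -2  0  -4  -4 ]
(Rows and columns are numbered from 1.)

-2

ρ1 → -1·ρ1
  [ 1  -2   1  0   6   2 ]
  [ 3  -8   5  1  22   9 ]
  [ 3  -8   5  0  22  10 ]
  [ 0   2  -2  0  -4  -4 ]
ρ2 → ρ2 − 3·ρ1
  [ 1  -2   1  0   6   2 ]
  [ 0  -2   2  1   4   3 ]
  [ 3  -8   5  0  22  10 ]
  [ 0   2  -2  0  -4  -4 ]
ρ3 → ρ3 − 3·ρ1
  [ 1  -2   1  0   6   2 ]
  [ 0  -2   2  1   4   3 ]
  [ 0  -2   2  0   4   4 ]
  [ 0   2  -2  0  -4  -4 ]
ρ2 → -1/2·ρ2
  [ 1  -2   1     0   6     2 ]
  [ 0   1  -1  -1/2  -2  -3/2 ]
  [ 0  -2   2     0   4     4 ]
  [ 0   2  -2     0  -4    -4 ]
ρ3 → ρ3 + 2·ρ2
  [ 1  -2   1     0   6     2 ]
  [ 0   1  -1  -1/2  -2  -3/2 ]
  [ 0   0   0    -1   0     1 ]
  [ 0   2  -2     0  -4    -4 ]
ρ4 → ρ4 − 2·ρ2
  [ 1  -2   1     0   6     2 ]
  [ 0   1  -1  -1/2  -2  -3/2 ]
  [ 0   0   0    -1   0     1 ]
  [ 0   0   0     1   0    -1 ]
ρ3 → -1·ρ3
  [ 1  -2   1     0   6     2 ]
  [ 0   1  -1  -1/2  -2  -3/2 ]
  [ 0   0   0     1   0    -1 ]
  [ 0   0   0     1   0    -1 ]
ρ4 → ρ4 − ρ3
  [ 1  -2   1     0   6     2 ]
  [ 0   1  -1  -1/2  -2  -3/2 ]
  [ 0   0   0     1   0    -1 ]
  [ 0   0   0     0   0     0 ]
ρ2 → ρ2 + 1/2·ρ3
  [ 1  -2   1  0   6   2 ]
  [ 0   1  -1  0  -2  -2 ]
  [ 0   0   0  1   0  -1 ]
  [ 0   0   0  0   0   0 ]
ρ1 → ρ1 + 2·ρ2
  [ 1  0  -1  0   2  -2 ]
  [ 0  1  -1  0  -2  -2 ]
  [ 0  0   0  1   0  -1 ]
  [ 0  0   0  0   0   0 ]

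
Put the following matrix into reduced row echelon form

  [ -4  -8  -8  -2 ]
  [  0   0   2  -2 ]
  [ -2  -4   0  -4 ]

r1 ← -1/4·r1
  [  1   2  2  1/2 ]
  [  0   0  2   -2 ]
  [ -2  -4  0   -4 ]
r3 ← r3 + 2·r1
  [ 1  2  2  1/2 ]
  [ 0  0  2   -2 ]
  [ 0  0  4   -3 ]
r2 ← 1/2·r2
  [ 1  2  2  1/2 ]
  [ 0  0  1   -1 ]
  [ 0  0  4   -3 ]
r3 ← r3 − 4·r2
  [ 1  2  2  1/2 ]
  [ 0  0  1   -1 ]
  [ 0  0  0    1 ]
r2 ← r2 + r3
  [ 1  2  2  1/2 ]
  [ 0  0  1    0 ]
  [ 0  0  0    1 ]
r1 ← r1 − 1/2·r3
  [ 1  2  2  0 ]
  [ 0  0  1  0 ]
  [ 0  0  0  1 ]
r1 ← r1 − 2·r2
  [ 1  2  0  0 ]
  [ 0  0  1  0 ]
  [ 0  0  0  1 ]

[[1, 2, 0, 0], [0, 0, 1, 0], [0, 0, 0, 1]]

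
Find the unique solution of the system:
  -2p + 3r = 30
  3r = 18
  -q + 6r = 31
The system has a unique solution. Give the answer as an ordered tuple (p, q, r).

Form the augmented matrix and row-reduce:
  [ -2   0  3  |  30 ]
  [  0   0  3  |  18 ]
  [  0  -1  6  |  31 ]
ρ1 -> -1/2·ρ1
  [ 1   0  -3/2  |  -15 ]
  [ 0   0     3  |   18 ]
  [ 0  -1     6  |   31 ]
ρ2 ↔ ρ3
  [ 1   0  -3/2  |  -15 ]
  [ 0  -1     6  |   31 ]
  [ 0   0     3  |   18 ]
ρ2 -> -1·ρ2
  [ 1  0  -3/2  |  -15 ]
  [ 0  1    -6  |  -31 ]
  [ 0  0     3  |   18 ]
ρ3 -> 1/3·ρ3
  [ 1  0  -3/2  |  -15 ]
  [ 0  1    -6  |  -31 ]
  [ 0  0     1  |    6 ]
ρ2 -> ρ2 + 6·ρ3
  [ 1  0  -3/2  |  -15 ]
  [ 0  1     0  |    5 ]
  [ 0  0     1  |    6 ]
ρ1 -> ρ1 + 3/2·ρ3
  [ 1  0  0  |  -6 ]
  [ 0  1  0  |   5 ]
  [ 0  0  1  |   6 ]
Reading off the last column: p = -6, q = 5, r = 6.

(-6, 5, 6)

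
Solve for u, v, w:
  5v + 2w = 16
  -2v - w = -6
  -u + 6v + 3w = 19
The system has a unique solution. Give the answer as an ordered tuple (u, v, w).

Form the augmented matrix and row-reduce:
  [  0   5   2  |  16 ]
  [  0  -2  -1  |  -6 ]
  [ -1   6   3  |  19 ]
Swap R1 and R3.
  [ -1   6   3  |  19 ]
  [  0  -2  -1  |  -6 ]
  [  0   5   2  |  16 ]
Multiply R1 by -1.
  [ 1  -6  -3  |  -19 ]
  [ 0  -2  -1  |   -6 ]
  [ 0   5   2  |   16 ]
Multiply R2 by -1/2.
  [ 1  -6   -3  |  -19 ]
  [ 0   1  1/2  |    3 ]
  [ 0   5    2  |   16 ]
Subtract 5 times R2 from R3.
  [ 1  -6    -3  |  -19 ]
  [ 0   1   1/2  |    3 ]
  [ 0   0  -1/2  |    1 ]
Multiply R3 by -2.
  [ 1  -6   -3  |  -19 ]
  [ 0   1  1/2  |    3 ]
  [ 0   0    1  |   -2 ]
Subtract 1/2 times R3 from R2.
  [ 1  -6  -3  |  -19 ]
  [ 0   1   0  |    4 ]
  [ 0   0   1  |   -2 ]
Add 3 times R3 to R1.
  [ 1  -6  0  |  -25 ]
  [ 0   1  0  |    4 ]
  [ 0   0  1  |   -2 ]
Add 6 times R2 to R1.
  [ 1  0  0  |  -1 ]
  [ 0  1  0  |   4 ]
  [ 0  0  1  |  -2 ]
Reading off the last column: u = -1, v = 4, w = -2.

(-1, 4, -2)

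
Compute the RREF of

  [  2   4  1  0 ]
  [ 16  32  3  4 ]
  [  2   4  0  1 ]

[[1, 2, 0, 0], [0, 0, 1, 0], [0, 0, 0, 1]]

R1 -> 1/2·R1
  [  1   2  1/2  0 ]
  [ 16  32    3  4 ]
  [  2   4    0  1 ]
R2 -> R2 − 16·R1
  [ 1  2  1/2  0 ]
  [ 0  0   -5  4 ]
  [ 2  4    0  1 ]
R3 -> R3 − 2·R1
  [ 1  2  1/2  0 ]
  [ 0  0   -5  4 ]
  [ 0  0   -1  1 ]
R2 -> -1/5·R2
  [ 1  2  1/2     0 ]
  [ 0  0    1  -4/5 ]
  [ 0  0   -1     1 ]
R3 -> R3 + R2
  [ 1  2  1/2     0 ]
  [ 0  0    1  -4/5 ]
  [ 0  0    0   1/5 ]
R3 -> 5·R3
  [ 1  2  1/2     0 ]
  [ 0  0    1  -4/5 ]
  [ 0  0    0     1 ]
R2 -> R2 + 4/5·R3
  [ 1  2  1/2  0 ]
  [ 0  0    1  0 ]
  [ 0  0    0  1 ]
R1 -> R1 − 1/2·R2
  [ 1  2  0  0 ]
  [ 0  0  1  0 ]
  [ 0  0  0  1 ]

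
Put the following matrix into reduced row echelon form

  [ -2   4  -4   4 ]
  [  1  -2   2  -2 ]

[[1, -2, 2, -2], [0, 0, 0, 0]]

r1 ← -1/2·r1
  [ 1  -2  2  -2 ]
  [ 1  -2  2  -2 ]
r2 ← r2 − r1
  [ 1  -2  2  -2 ]
  [ 0   0  0   0 ]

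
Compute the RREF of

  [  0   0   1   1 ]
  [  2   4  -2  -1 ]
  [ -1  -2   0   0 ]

r1 ↔ r2
  [  2   4  -2  -1 ]
  [  0   0   1   1 ]
  [ -1  -2   0   0 ]
r1 → 1/2·r1
  [  1   2  -1  -1/2 ]
  [  0   0   1     1 ]
  [ -1  -2   0     0 ]
r3 → r3 + r1
  [ 1  2  -1  -1/2 ]
  [ 0  0   1     1 ]
  [ 0  0  -1  -1/2 ]
r3 → r3 + r2
  [ 1  2  -1  -1/2 ]
  [ 0  0   1     1 ]
  [ 0  0   0   1/2 ]
r3 → 2·r3
  [ 1  2  -1  -1/2 ]
  [ 0  0   1     1 ]
  [ 0  0   0     1 ]
r2 → r2 − r3
  [ 1  2  -1  -1/2 ]
  [ 0  0   1     0 ]
  [ 0  0   0     1 ]
r1 → r1 + 1/2·r3
  [ 1  2  -1  0 ]
  [ 0  0   1  0 ]
  [ 0  0   0  1 ]
r1 → r1 + r2
  [ 1  2  0  0 ]
  [ 0  0  1  0 ]
  [ 0  0  0  1 ]

[[1, 2, 0, 0], [0, 0, 1, 0], [0, 0, 0, 1]]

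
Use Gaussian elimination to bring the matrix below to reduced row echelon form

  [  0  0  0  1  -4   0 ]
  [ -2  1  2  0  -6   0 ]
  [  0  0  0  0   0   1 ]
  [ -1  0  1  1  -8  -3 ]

[[1, 0, -1, 0, 4, 0], [0, 1, 0, 0, 2, 0], [0, 0, 0, 1, -4, 0], [0, 0, 0, 0, 0, 1]]

ρ1 ↔ ρ2
  [ -2  1  2  0  -6   0 ]
  [  0  0  0  1  -4   0 ]
  [  0  0  0  0   0   1 ]
  [ -1  0  1  1  -8  -3 ]
ρ1 ← -1/2·ρ1
  [  1  -1/2  -1  0   3   0 ]
  [  0     0   0  1  -4   0 ]
  [  0     0   0  0   0   1 ]
  [ -1     0   1  1  -8  -3 ]
ρ4 ← ρ4 + ρ1
  [ 1  -1/2  -1  0   3   0 ]
  [ 0     0   0  1  -4   0 ]
  [ 0     0   0  0   0   1 ]
  [ 0  -1/2   0  1  -5  -3 ]
ρ2 ↔ ρ4
  [ 1  -1/2  -1  0   3   0 ]
  [ 0  -1/2   0  1  -5  -3 ]
  [ 0     0   0  0   0   1 ]
  [ 0     0   0  1  -4   0 ]
ρ2 ← -2·ρ2
  [ 1  -1/2  -1   0   3  0 ]
  [ 0     1   0  -2  10  6 ]
  [ 0     0   0   0   0  1 ]
  [ 0     0   0   1  -4  0 ]
ρ3 ↔ ρ4
  [ 1  -1/2  -1   0   3  0 ]
  [ 0     1   0  -2  10  6 ]
  [ 0     0   0   1  -4  0 ]
  [ 0     0   0   0   0  1 ]
ρ2 ← ρ2 − 6·ρ4
  [ 1  -1/2  -1   0   3  0 ]
  [ 0     1   0  -2  10  0 ]
  [ 0     0   0   1  -4  0 ]
  [ 0     0   0   0   0  1 ]
ρ2 ← ρ2 + 2·ρ3
  [ 1  -1/2  -1  0   3  0 ]
  [ 0     1   0  0   2  0 ]
  [ 0     0   0  1  -4  0 ]
  [ 0     0   0  0   0  1 ]
ρ1 ← ρ1 + 1/2·ρ2
  [ 1  0  -1  0   4  0 ]
  [ 0  1   0  0   2  0 ]
  [ 0  0   0  1  -4  0 ]
  [ 0  0   0  0   0  1 ]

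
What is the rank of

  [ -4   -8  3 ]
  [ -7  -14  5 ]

r1 -> -1/4·r1
r2 -> r2 + 7·r1
r2 -> -4·r2
r1 -> r1 + 3/4·r2
The reduced form has 2 nonzero rows.

rank = 2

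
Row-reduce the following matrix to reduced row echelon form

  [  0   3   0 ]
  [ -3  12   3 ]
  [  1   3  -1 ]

R1 <=> R2
  [ -3  12   3 ]
  [  0   3   0 ]
  [  1   3  -1 ]
R1 → -1/3·R1
  [ 1  -4  -1 ]
  [ 0   3   0 ]
  [ 1   3  -1 ]
R3 → R3 − R1
  [ 1  -4  -1 ]
  [ 0   3   0 ]
  [ 0   7   0 ]
R2 → 1/3·R2
  [ 1  -4  -1 ]
  [ 0   1   0 ]
  [ 0   7   0 ]
R3 → R3 − 7·R2
  [ 1  -4  -1 ]
  [ 0   1   0 ]
  [ 0   0   0 ]
R1 → R1 + 4·R2
  [ 1  0  -1 ]
  [ 0  1   0 ]
  [ 0  0   0 ]

[[1, 0, -1], [0, 1, 0], [0, 0, 0]]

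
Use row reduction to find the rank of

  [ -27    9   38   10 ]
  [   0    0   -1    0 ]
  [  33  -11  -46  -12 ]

rank = 3

Multiply R1 by -1/27.
  [  1  -1/3  -38/27  -10/27 ]
  [  0     0      -1       0 ]
  [ 33   -11     -46     -12 ]
Subtract 33 times R1 from R3.
  [ 1  -1/3  -38/27  -10/27 ]
  [ 0     0      -1       0 ]
  [ 0     0     4/9     2/9 ]
Multiply R2 by -1.
  [ 1  -1/3  -38/27  -10/27 ]
  [ 0     0       1       0 ]
  [ 0     0     4/9     2/9 ]
Subtract 4/9 times R2 from R3.
  [ 1  -1/3  -38/27  -10/27 ]
  [ 0     0       1       0 ]
  [ 0     0       0     2/9 ]
Multiply R3 by 9/2.
  [ 1  -1/3  -38/27  -10/27 ]
  [ 0     0       1       0 ]
  [ 0     0       0       1 ]
Add 10/27 times R3 to R1.
  [ 1  -1/3  -38/27  0 ]
  [ 0     0       1  0 ]
  [ 0     0       0  1 ]
Add 38/27 times R2 to R1.
  [ 1  -1/3  0  0 ]
  [ 0     0  1  0 ]
  [ 0     0  0  1 ]
The reduced form has 3 nonzero rows.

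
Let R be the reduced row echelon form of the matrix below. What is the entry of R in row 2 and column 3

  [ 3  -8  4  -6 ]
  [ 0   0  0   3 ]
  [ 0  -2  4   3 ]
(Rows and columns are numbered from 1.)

R1 → 1/3·R1
R2 <-> R3
R2 → -1/2·R2
R3 → 1/3·R3
R2 → R2 + 3/2·R3
R1 → R1 + 2·R3
R1 → R1 + 8/3·R2

-2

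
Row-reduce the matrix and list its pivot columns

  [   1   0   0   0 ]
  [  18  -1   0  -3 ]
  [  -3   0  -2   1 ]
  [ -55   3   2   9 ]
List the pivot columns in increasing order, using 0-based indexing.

0, 1, 2, 3

ρ2 -> ρ2 − 18·ρ1
ρ3 -> ρ3 + 3·ρ1
ρ4 -> ρ4 + 55·ρ1
ρ2 -> -1·ρ2
ρ4 -> ρ4 − 3·ρ2
ρ3 -> -1/2·ρ3
ρ4 -> ρ4 − 2·ρ3
ρ3 -> ρ3 + 1/2·ρ4
ρ2 -> ρ2 − 3·ρ4
Pivot columns are the columns containing a leading 1.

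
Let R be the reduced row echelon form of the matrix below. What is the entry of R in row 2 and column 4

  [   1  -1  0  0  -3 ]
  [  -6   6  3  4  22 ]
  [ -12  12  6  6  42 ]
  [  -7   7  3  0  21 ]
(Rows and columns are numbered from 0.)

ρ2 → ρ2 + 6·ρ1
  [   1  -1  0  0  -3 ]
  [   0   0  3  4   4 ]
  [ -12  12  6  6  42 ]
  [  -7   7  3  0  21 ]
ρ3 → ρ3 + 12·ρ1
  [  1  -1  0  0  -3 ]
  [  0   0  3  4   4 ]
  [  0   0  6  6   6 ]
  [ -7   7  3  0  21 ]
ρ4 → ρ4 + 7·ρ1
  [ 1  -1  0  0  -3 ]
  [ 0   0  3  4   4 ]
  [ 0   0  6  6   6 ]
  [ 0   0  3  0   0 ]
ρ2 → 1/3·ρ2
  [ 1  -1  0    0   -3 ]
  [ 0   0  1  4/3  4/3 ]
  [ 0   0  6    6    6 ]
  [ 0   0  3    0    0 ]
ρ3 → ρ3 − 6·ρ2
  [ 1  -1  0    0   -3 ]
  [ 0   0  1  4/3  4/3 ]
  [ 0   0  0   -2   -2 ]
  [ 0   0  3    0    0 ]
ρ4 → ρ4 − 3·ρ2
  [ 1  -1  0    0   -3 ]
  [ 0   0  1  4/3  4/3 ]
  [ 0   0  0   -2   -2 ]
  [ 0   0  0   -4   -4 ]
ρ3 → -1/2·ρ3
  [ 1  -1  0    0   -3 ]
  [ 0   0  1  4/3  4/3 ]
  [ 0   0  0    1    1 ]
  [ 0   0  0   -4   -4 ]
ρ4 → ρ4 + 4·ρ3
  [ 1  -1  0    0   -3 ]
  [ 0   0  1  4/3  4/3 ]
  [ 0   0  0    1    1 ]
  [ 0   0  0    0    0 ]
ρ2 → ρ2 − 4/3·ρ3
  [ 1  -1  0  0  -3 ]
  [ 0   0  1  0   0 ]
  [ 0   0  0  1   1 ]
  [ 0   0  0  0   0 ]

1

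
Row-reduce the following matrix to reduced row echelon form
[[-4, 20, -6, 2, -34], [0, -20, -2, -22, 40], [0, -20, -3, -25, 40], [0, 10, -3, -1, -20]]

[[1, 0, 0, -1, -3/2], [0, 1, 0, 4/5, -2], [0, 0, 1, 3, 0], [0, 0, 0, 0, 0]]

Multiply R1 by -1/4.
  [ 1   -5  3/2  -1/2  17/2 ]
  [ 0  -20   -2   -22    40 ]
  [ 0  -20   -3   -25    40 ]
  [ 0   10   -3    -1   -20 ]
Multiply R2 by -1/20.
  [ 1   -5   3/2   -1/2  17/2 ]
  [ 0    1  1/10  11/10    -2 ]
  [ 0  -20    -3    -25    40 ]
  [ 0   10    -3     -1   -20 ]
Add 20 times R2 to R3.
  [ 1  -5   3/2   -1/2  17/2 ]
  [ 0   1  1/10  11/10    -2 ]
  [ 0   0    -1     -3     0 ]
  [ 0  10    -3     -1   -20 ]
Subtract 10 times R2 from R4.
  [ 1  -5   3/2   -1/2  17/2 ]
  [ 0   1  1/10  11/10    -2 ]
  [ 0   0    -1     -3     0 ]
  [ 0   0    -4    -12     0 ]
Multiply R3 by -1.
  [ 1  -5   3/2   -1/2  17/2 ]
  [ 0   1  1/10  11/10    -2 ]
  [ 0   0     1      3     0 ]
  [ 0   0    -4    -12     0 ]
Add 4 times R3 to R4.
  [ 1  -5   3/2   -1/2  17/2 ]
  [ 0   1  1/10  11/10    -2 ]
  [ 0   0     1      3     0 ]
  [ 0   0     0      0     0 ]
Subtract 1/10 times R3 from R2.
  [ 1  -5  3/2  -1/2  17/2 ]
  [ 0   1    0   4/5    -2 ]
  [ 0   0    1     3     0 ]
  [ 0   0    0     0     0 ]
Subtract 3/2 times R3 from R1.
  [ 1  -5  0   -5  17/2 ]
  [ 0   1  0  4/5    -2 ]
  [ 0   0  1    3     0 ]
  [ 0   0  0    0     0 ]
Add 5 times R2 to R1.
  [ 1  0  0   -1  -3/2 ]
  [ 0  1  0  4/5    -2 ]
  [ 0  0  1    3     0 ]
  [ 0  0  0    0     0 ]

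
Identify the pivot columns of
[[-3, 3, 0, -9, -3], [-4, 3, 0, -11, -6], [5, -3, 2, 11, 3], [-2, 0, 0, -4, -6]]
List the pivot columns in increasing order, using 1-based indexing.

Multiply r1 by -1/3.
Add 4 times r1 to r2.
Subtract 5 times r1 from r3.
Add 2 times r1 to r4.
Multiply r2 by -1.
Subtract 2 times r2 from r3.
Add 2 times r2 to r4.
Multiply r3 by 1/2.
Add r2 to r1.
Pivot columns are the columns containing a leading 1.

1, 2, 3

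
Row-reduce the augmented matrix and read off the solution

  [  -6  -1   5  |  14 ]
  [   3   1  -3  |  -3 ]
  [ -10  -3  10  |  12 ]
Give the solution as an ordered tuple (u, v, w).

(-5, 6, -2)

Multiply r1 by -1/6.
  [   1  1/6  -5/6  |  -7/3 ]
  [   3    1    -3  |    -3 ]
  [ -10   -3    10  |    12 ]
Subtract 3 times r1 from r2.
  [   1  1/6  -5/6  |  -7/3 ]
  [   0  1/2  -1/2  |     4 ]
  [ -10   -3    10  |    12 ]
Add 10 times r1 to r3.
  [ 1   1/6  -5/6  |   -7/3 ]
  [ 0   1/2  -1/2  |      4 ]
  [ 0  -4/3   5/3  |  -34/3 ]
Multiply r2 by 2.
  [ 1   1/6  -5/6  |   -7/3 ]
  [ 0     1    -1  |      8 ]
  [ 0  -4/3   5/3  |  -34/3 ]
Add 4/3 times r2 to r3.
  [ 1  1/6  -5/6  |  -7/3 ]
  [ 0    1    -1  |     8 ]
  [ 0    0   1/3  |  -2/3 ]
Multiply r3 by 3.
  [ 1  1/6  -5/6  |  -7/3 ]
  [ 0    1    -1  |     8 ]
  [ 0    0     1  |    -2 ]
Add r3 to r2.
  [ 1  1/6  -5/6  |  -7/3 ]
  [ 0    1     0  |     6 ]
  [ 0    0     1  |    -2 ]
Add 5/6 times r3 to r1.
  [ 1  1/6  0  |  -4 ]
  [ 0    1  0  |   6 ]
  [ 0    0  1  |  -2 ]
Subtract 1/6 times r2 from r1.
  [ 1  0  0  |  -5 ]
  [ 0  1  0  |   6 ]
  [ 0  0  1  |  -2 ]
Reading off the last column: u = -5, v = 6, w = -2.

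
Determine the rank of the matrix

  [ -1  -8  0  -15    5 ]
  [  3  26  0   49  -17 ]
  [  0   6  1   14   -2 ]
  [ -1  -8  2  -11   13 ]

R1 -> -1·R1
  [  1   8  0   15   -5 ]
  [  3  26  0   49  -17 ]
  [  0   6  1   14   -2 ]
  [ -1  -8  2  -11   13 ]
R2 -> R2 − 3·R1
  [  1   8  0   15  -5 ]
  [  0   2  0    4  -2 ]
  [  0   6  1   14  -2 ]
  [ -1  -8  2  -11  13 ]
R4 -> R4 + R1
  [ 1  8  0  15  -5 ]
  [ 0  2  0   4  -2 ]
  [ 0  6  1  14  -2 ]
  [ 0  0  2   4   8 ]
R2 -> 1/2·R2
  [ 1  8  0  15  -5 ]
  [ 0  1  0   2  -1 ]
  [ 0  6  1  14  -2 ]
  [ 0  0  2   4   8 ]
R3 -> R3 − 6·R2
  [ 1  8  0  15  -5 ]
  [ 0  1  0   2  -1 ]
  [ 0  0  1   2   4 ]
  [ 0  0  2   4   8 ]
R4 -> R4 − 2·R3
  [ 1  8  0  15  -5 ]
  [ 0  1  0   2  -1 ]
  [ 0  0  1   2   4 ]
  [ 0  0  0   0   0 ]
R1 -> R1 − 8·R2
  [ 1  0  0  -1   3 ]
  [ 0  1  0   2  -1 ]
  [ 0  0  1   2   4 ]
  [ 0  0  0   0   0 ]
The reduced form has 3 nonzero rows.

rank = 3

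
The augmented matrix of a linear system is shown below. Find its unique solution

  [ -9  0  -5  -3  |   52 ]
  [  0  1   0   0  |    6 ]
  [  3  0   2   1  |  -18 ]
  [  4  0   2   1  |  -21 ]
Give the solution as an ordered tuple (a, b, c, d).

(-3, 6, -2, -5)

R1 -> -1/9·R1
R3 -> R3 − 3·R1
R4 -> R4 − 4·R1
R3 -> 3·R3
R4 -> R4 + 2/9·R3
R4 -> -3·R4
R1 -> R1 − 1/3·R4
R1 -> R1 − 5/9·R3
Reading off the last column: a = -3, b = 6, c = -2, d = -5.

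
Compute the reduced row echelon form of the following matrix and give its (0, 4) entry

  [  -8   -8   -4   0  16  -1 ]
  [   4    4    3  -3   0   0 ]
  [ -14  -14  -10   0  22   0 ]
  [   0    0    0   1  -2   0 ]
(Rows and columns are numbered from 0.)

R1 → -1/8·R1
R2 → R2 − 4·R1
R3 → R3 + 14·R1
R3 → R3 + 3·R2
R3 → -1/9·R3
R4 → R4 − R3
R4 → 36·R4
R3 → R3 + 1/36·R4
R2 → R2 + 1/2·R4
R1 → R1 − 1/8·R4
R2 → R2 + 3·R3
R1 → R1 − 1/2·R2

-3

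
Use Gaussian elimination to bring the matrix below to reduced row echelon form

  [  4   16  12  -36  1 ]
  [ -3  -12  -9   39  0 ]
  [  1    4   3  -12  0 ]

[[1, 4, 3, 0, 0], [0, 0, 0, 1, 0], [0, 0, 0, 0, 1]]

R1 -> 1/4·R1
R2 -> R2 + 3·R1
R3 -> R3 − R1
R2 -> 1/12·R2
R3 -> R3 + 3·R2
R3 -> -16·R3
R2 -> R2 − 1/16·R3
R1 -> R1 − 1/4·R3
R1 -> R1 + 9·R2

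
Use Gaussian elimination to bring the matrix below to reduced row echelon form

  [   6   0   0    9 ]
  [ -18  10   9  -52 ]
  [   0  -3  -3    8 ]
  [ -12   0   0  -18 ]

[[1, 0, 0, 3/2], [0, 1, 0, -1], [0, 0, 1, -5/3], [0, 0, 0, 0]]

R1 → 1/6·R1
R2 → R2 + 18·R1
R4 → R4 + 12·R1
R2 → 1/10·R2
R3 → R3 + 3·R2
R3 → -10/3·R3
R2 → R2 − 9/10·R3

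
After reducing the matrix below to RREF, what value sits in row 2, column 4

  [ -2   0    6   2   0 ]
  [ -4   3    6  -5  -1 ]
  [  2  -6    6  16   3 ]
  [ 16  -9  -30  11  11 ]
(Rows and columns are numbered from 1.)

ρ1 := -1/2·ρ1
  [  1   0   -3  -1   0 ]
  [ -4   3    6  -5  -1 ]
  [  2  -6    6  16   3 ]
  [ 16  -9  -30  11  11 ]
ρ2 := ρ2 + 4·ρ1
  [  1   0   -3  -1   0 ]
  [  0   3   -6  -9  -1 ]
  [  2  -6    6  16   3 ]
  [ 16  -9  -30  11  11 ]
ρ3 := ρ3 − 2·ρ1
  [  1   0   -3  -1   0 ]
  [  0   3   -6  -9  -1 ]
  [  0  -6   12  18   3 ]
  [ 16  -9  -30  11  11 ]
ρ4 := ρ4 − 16·ρ1
  [ 1   0  -3  -1   0 ]
  [ 0   3  -6  -9  -1 ]
  [ 0  -6  12  18   3 ]
  [ 0  -9  18  27  11 ]
ρ2 := 1/3·ρ2
  [ 1   0  -3  -1     0 ]
  [ 0   1  -2  -3  -1/3 ]
  [ 0  -6  12  18     3 ]
  [ 0  -9  18  27    11 ]
ρ3 := ρ3 + 6·ρ2
  [ 1   0  -3  -1     0 ]
  [ 0   1  -2  -3  -1/3 ]
  [ 0   0   0   0     1 ]
  [ 0  -9  18  27    11 ]
ρ4 := ρ4 + 9·ρ2
  [ 1  0  -3  -1     0 ]
  [ 0  1  -2  -3  -1/3 ]
  [ 0  0   0   0     1 ]
  [ 0  0   0   0     8 ]
ρ4 := ρ4 − 8·ρ3
  [ 1  0  -3  -1     0 ]
  [ 0  1  -2  -3  -1/3 ]
  [ 0  0   0   0     1 ]
  [ 0  0   0   0     0 ]
ρ2 := ρ2 + 1/3·ρ3
  [ 1  0  -3  -1  0 ]
  [ 0  1  -2  -3  0 ]
  [ 0  0   0   0  1 ]
  [ 0  0   0   0  0 ]

-3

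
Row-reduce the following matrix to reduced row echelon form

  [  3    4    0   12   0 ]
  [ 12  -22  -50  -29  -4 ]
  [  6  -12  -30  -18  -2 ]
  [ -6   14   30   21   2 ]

R1 → 1/3·R1
  [  1  4/3    0    4   0 ]
  [ 12  -22  -50  -29  -4 ]
  [  6  -12  -30  -18  -2 ]
  [ -6   14   30   21   2 ]
R2 → R2 − 12·R1
  [  1  4/3    0    4   0 ]
  [  0  -38  -50  -77  -4 ]
  [  6  -12  -30  -18  -2 ]
  [ -6   14   30   21   2 ]
R3 → R3 − 6·R1
  [  1  4/3    0    4   0 ]
  [  0  -38  -50  -77  -4 ]
  [  0  -20  -30  -42  -2 ]
  [ -6   14   30   21   2 ]
R4 → R4 + 6·R1
  [ 1  4/3    0    4   0 ]
  [ 0  -38  -50  -77  -4 ]
  [ 0  -20  -30  -42  -2 ]
  [ 0   22   30   45   2 ]
R2 → -1/38·R2
  [ 1  4/3      0      4     0 ]
  [ 0    1  25/19  77/38  2/19 ]
  [ 0  -20    -30    -42    -2 ]
  [ 0   22     30     45     2 ]
R3 → R3 + 20·R2
  [ 1  4/3       0       4     0 ]
  [ 0    1   25/19   77/38  2/19 ]
  [ 0    0  -70/19  -28/19  2/19 ]
  [ 0   22      30      45     2 ]
R4 → R4 − 22·R2
  [ 1  4/3       0       4      0 ]
  [ 0    1   25/19   77/38   2/19 ]
  [ 0    0  -70/19  -28/19   2/19 ]
  [ 0    0   20/19    8/19  -6/19 ]
R3 → -19/70·R3
  [ 1  4/3      0      4      0 ]
  [ 0    1  25/19  77/38   2/19 ]
  [ 0    0      1    2/5  -1/35 ]
  [ 0    0  20/19   8/19  -6/19 ]
R4 → R4 − 20/19·R3
  [ 1  4/3      0      4      0 ]
  [ 0    1  25/19  77/38   2/19 ]
  [ 0    0      1    2/5  -1/35 ]
  [ 0    0      0      0   -2/7 ]
R4 → -7/2·R4
  [ 1  4/3      0      4      0 ]
  [ 0    1  25/19  77/38   2/19 ]
  [ 0    0      1    2/5  -1/35 ]
  [ 0    0      0      0      1 ]
R3 → R3 + 1/35·R4
  [ 1  4/3      0      4     0 ]
  [ 0    1  25/19  77/38  2/19 ]
  [ 0    0      1    2/5     0 ]
  [ 0    0      0      0     1 ]
R2 → R2 − 2/19·R4
  [ 1  4/3      0      4  0 ]
  [ 0    1  25/19  77/38  0 ]
  [ 0    0      1    2/5  0 ]
  [ 0    0      0      0  1 ]
R2 → R2 − 25/19·R3
  [ 1  4/3  0    4  0 ]
  [ 0    1  0  3/2  0 ]
  [ 0    0  1  2/5  0 ]
  [ 0    0  0    0  1 ]
R1 → R1 − 4/3·R2
  [ 1  0  0    2  0 ]
  [ 0  1  0  3/2  0 ]
  [ 0  0  1  2/5  0 ]
  [ 0  0  0    0  1 ]

[[1, 0, 0, 2, 0], [0, 1, 0, 3/2, 0], [0, 0, 1, 2/5, 0], [0, 0, 0, 0, 1]]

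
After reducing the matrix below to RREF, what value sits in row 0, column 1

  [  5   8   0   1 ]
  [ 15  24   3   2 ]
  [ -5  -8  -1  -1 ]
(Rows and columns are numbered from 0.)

8/5

r1 := 1/5·r1
  [  1  8/5   0  1/5 ]
  [ 15   24   3    2 ]
  [ -5   -8  -1   -1 ]
r2 := r2 − 15·r1
  [  1  8/5   0  1/5 ]
  [  0    0   3   -1 ]
  [ -5   -8  -1   -1 ]
r3 := r3 + 5·r1
  [ 1  8/5   0  1/5 ]
  [ 0    0   3   -1 ]
  [ 0    0  -1    0 ]
r2 := 1/3·r2
  [ 1  8/5   0   1/5 ]
  [ 0    0   1  -1/3 ]
  [ 0    0  -1     0 ]
r3 := r3 + r2
  [ 1  8/5  0   1/5 ]
  [ 0    0  1  -1/3 ]
  [ 0    0  0  -1/3 ]
r3 := -3·r3
  [ 1  8/5  0   1/5 ]
  [ 0    0  1  -1/3 ]
  [ 0    0  0     1 ]
r2 := r2 + 1/3·r3
  [ 1  8/5  0  1/5 ]
  [ 0    0  1    0 ]
  [ 0    0  0    1 ]
r1 := r1 − 1/5·r3
  [ 1  8/5  0  0 ]
  [ 0    0  1  0 ]
  [ 0    0  0  1 ]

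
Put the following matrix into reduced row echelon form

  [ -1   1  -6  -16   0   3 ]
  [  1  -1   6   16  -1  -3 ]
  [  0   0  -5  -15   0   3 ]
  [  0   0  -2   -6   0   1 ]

r1 ← -1·r1
r2 ← r2 − r1
r2 <-> r3
r2 ← -1/5·r2
r4 ← r4 + 2·r2
r3 ← -1·r3
r4 ← -5·r4
r2 ← r2 + 3/5·r4
r1 ← r1 + 3·r4
r1 ← r1 − 6·r2

[[1, -1, 0, -2, 0, 0], [0, 0, 1, 3, 0, 0], [0, 0, 0, 0, 1, 0], [0, 0, 0, 0, 0, 1]]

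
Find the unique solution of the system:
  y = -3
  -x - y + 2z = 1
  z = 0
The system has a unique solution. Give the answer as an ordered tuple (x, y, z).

Form the augmented matrix and row-reduce:
  [  0   1  0  |  -3 ]
  [ -1  -1  2  |   1 ]
  [  0   0  1  |   0 ]
ρ1 <=> ρ2
ρ1 → -1·ρ1
ρ1 → ρ1 + 2·ρ3
ρ1 → ρ1 − ρ2
Reading off the last column: x = 2, y = -3, z = 0.

(2, -3, 0)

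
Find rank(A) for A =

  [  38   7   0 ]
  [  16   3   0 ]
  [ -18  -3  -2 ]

Multiply R1 by 1/38.
  [   1  7/38   0 ]
  [  16     3   0 ]
  [ -18    -3  -2 ]
Subtract 16 times R1 from R2.
  [   1  7/38   0 ]
  [   0  1/19   0 ]
  [ -18    -3  -2 ]
Add 18 times R1 to R3.
  [ 1  7/38   0 ]
  [ 0  1/19   0 ]
  [ 0  6/19  -2 ]
Multiply R2 by 19.
  [ 1  7/38   0 ]
  [ 0     1   0 ]
  [ 0  6/19  -2 ]
Subtract 6/19 times R2 from R3.
  [ 1  7/38   0 ]
  [ 0     1   0 ]
  [ 0     0  -2 ]
Multiply R3 by -1/2.
  [ 1  7/38  0 ]
  [ 0     1  0 ]
  [ 0     0  1 ]
Subtract 7/38 times R2 from R1.
  [ 1  0  0 ]
  [ 0  1  0 ]
  [ 0  0  1 ]
The reduced form has 3 nonzero rows.

rank = 3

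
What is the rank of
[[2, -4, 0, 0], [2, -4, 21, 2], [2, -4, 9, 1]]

ρ1 -> 1/2·ρ1
  [ 1  -2   0  0 ]
  [ 2  -4  21  2 ]
  [ 2  -4   9  1 ]
ρ2 -> ρ2 − 2·ρ1
  [ 1  -2   0  0 ]
  [ 0   0  21  2 ]
  [ 2  -4   9  1 ]
ρ3 -> ρ3 − 2·ρ1
  [ 1  -2   0  0 ]
  [ 0   0  21  2 ]
  [ 0   0   9  1 ]
ρ2 -> 1/21·ρ2
  [ 1  -2  0     0 ]
  [ 0   0  1  2/21 ]
  [ 0   0  9     1 ]
ρ3 -> ρ3 − 9·ρ2
  [ 1  -2  0     0 ]
  [ 0   0  1  2/21 ]
  [ 0   0  0   1/7 ]
ρ3 -> 7·ρ3
  [ 1  -2  0     0 ]
  [ 0   0  1  2/21 ]
  [ 0   0  0     1 ]
ρ2 -> ρ2 − 2/21·ρ3
  [ 1  -2  0  0 ]
  [ 0   0  1  0 ]
  [ 0   0  0  1 ]
The reduced form has 3 nonzero rows.

rank = 3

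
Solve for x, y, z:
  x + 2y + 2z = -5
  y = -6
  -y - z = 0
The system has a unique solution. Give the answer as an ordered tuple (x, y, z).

Form the augmented matrix and row-reduce:
  [ 1   2   2  |  -5 ]
  [ 0   1   0  |  -6 ]
  [ 0  -1  -1  |   0 ]
r3 -> r3 + r2
  [ 1  2   2  |  -5 ]
  [ 0  1   0  |  -6 ]
  [ 0  0  -1  |  -6 ]
r3 -> -1·r3
  [ 1  2  2  |  -5 ]
  [ 0  1  0  |  -6 ]
  [ 0  0  1  |   6 ]
r1 -> r1 − 2·r3
  [ 1  2  0  |  -17 ]
  [ 0  1  0  |   -6 ]
  [ 0  0  1  |    6 ]
r1 -> r1 − 2·r2
  [ 1  0  0  |  -5 ]
  [ 0  1  0  |  -6 ]
  [ 0  0  1  |   6 ]
Reading off the last column: x = -5, y = -6, z = 6.

(-5, -6, 6)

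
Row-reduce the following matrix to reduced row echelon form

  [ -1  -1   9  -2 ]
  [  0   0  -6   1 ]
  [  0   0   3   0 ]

Multiply ρ1 by -1.
  [ 1  1  -9  2 ]
  [ 0  0  -6  1 ]
  [ 0  0   3  0 ]
Multiply ρ2 by -1/6.
  [ 1  1  -9     2 ]
  [ 0  0   1  -1/6 ]
  [ 0  0   3     0 ]
Subtract 3 times ρ2 from ρ3.
  [ 1  1  -9     2 ]
  [ 0  0   1  -1/6 ]
  [ 0  0   0   1/2 ]
Multiply ρ3 by 2.
  [ 1  1  -9     2 ]
  [ 0  0   1  -1/6 ]
  [ 0  0   0     1 ]
Add 1/6 times ρ3 to ρ2.
  [ 1  1  -9  2 ]
  [ 0  0   1  0 ]
  [ 0  0   0  1 ]
Subtract 2 times ρ3 from ρ1.
  [ 1  1  -9  0 ]
  [ 0  0   1  0 ]
  [ 0  0   0  1 ]
Add 9 times ρ2 to ρ1.
  [ 1  1  0  0 ]
  [ 0  0  1  0 ]
  [ 0  0  0  1 ]

[[1, 1, 0, 0], [0, 0, 1, 0], [0, 0, 0, 1]]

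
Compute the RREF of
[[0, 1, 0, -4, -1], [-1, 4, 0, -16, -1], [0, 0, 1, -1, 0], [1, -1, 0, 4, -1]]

ρ1 <=> ρ2
  [ -1   4  0  -16  -1 ]
  [  0   1  0   -4  -1 ]
  [  0   0  1   -1   0 ]
  [  1  -1  0    4  -1 ]
ρ1 := -1·ρ1
  [ 1  -4  0  16   1 ]
  [ 0   1  0  -4  -1 ]
  [ 0   0  1  -1   0 ]
  [ 1  -1  0   4  -1 ]
ρ4 := ρ4 − ρ1
  [ 1  -4  0   16   1 ]
  [ 0   1  0   -4  -1 ]
  [ 0   0  1   -1   0 ]
  [ 0   3  0  -12  -2 ]
ρ4 := ρ4 − 3·ρ2
  [ 1  -4  0  16   1 ]
  [ 0   1  0  -4  -1 ]
  [ 0   0  1  -1   0 ]
  [ 0   0  0   0   1 ]
ρ2 := ρ2 + ρ4
  [ 1  -4  0  16  1 ]
  [ 0   1  0  -4  0 ]
  [ 0   0  1  -1  0 ]
  [ 0   0  0   0  1 ]
ρ1 := ρ1 − ρ4
  [ 1  -4  0  16  0 ]
  [ 0   1  0  -4  0 ]
  [ 0   0  1  -1  0 ]
  [ 0   0  0   0  1 ]
ρ1 := ρ1 + 4·ρ2
  [ 1  0  0   0  0 ]
  [ 0  1  0  -4  0 ]
  [ 0  0  1  -1  0 ]
  [ 0  0  0   0  1 ]

[[1, 0, 0, 0, 0], [0, 1, 0, -4, 0], [0, 0, 1, -1, 0], [0, 0, 0, 0, 1]]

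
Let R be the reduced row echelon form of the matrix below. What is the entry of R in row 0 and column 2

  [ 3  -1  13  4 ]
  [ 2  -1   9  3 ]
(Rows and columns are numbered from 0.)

4

R1 ← 1/3·R1
  [ 1  -1/3  13/3  4/3 ]
  [ 2    -1     9    3 ]
R2 ← R2 − 2·R1
  [ 1  -1/3  13/3  4/3 ]
  [ 0  -1/3   1/3  1/3 ]
R2 ← -3·R2
  [ 1  -1/3  13/3  4/3 ]
  [ 0     1    -1   -1 ]
R1 ← R1 + 1/3·R2
  [ 1  0   4   1 ]
  [ 0  1  -1  -1 ]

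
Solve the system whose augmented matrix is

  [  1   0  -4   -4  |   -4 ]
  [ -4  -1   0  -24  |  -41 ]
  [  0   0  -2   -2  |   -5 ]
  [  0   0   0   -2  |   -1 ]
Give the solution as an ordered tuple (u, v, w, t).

(6, 5, 2, 1/2)

R2 := R2 + 4·R1
  [ 1   0   -4   -4  |   -4 ]
  [ 0  -1  -16  -40  |  -57 ]
  [ 0   0   -2   -2  |   -5 ]
  [ 0   0    0   -2  |   -1 ]
R2 := -1·R2
  [ 1  0  -4  -4  |  -4 ]
  [ 0  1  16  40  |  57 ]
  [ 0  0  -2  -2  |  -5 ]
  [ 0  0   0  -2  |  -1 ]
R3 := -1/2·R3
  [ 1  0  -4  -4  |   -4 ]
  [ 0  1  16  40  |   57 ]
  [ 0  0   1   1  |  5/2 ]
  [ 0  0   0  -2  |   -1 ]
R4 := -1/2·R4
  [ 1  0  -4  -4  |   -4 ]
  [ 0  1  16  40  |   57 ]
  [ 0  0   1   1  |  5/2 ]
  [ 0  0   0   1  |  1/2 ]
R3 := R3 − R4
  [ 1  0  -4  -4  |   -4 ]
  [ 0  1  16  40  |   57 ]
  [ 0  0   1   0  |    2 ]
  [ 0  0   0   1  |  1/2 ]
R2 := R2 − 40·R4
  [ 1  0  -4  -4  |   -4 ]
  [ 0  1  16   0  |   37 ]
  [ 0  0   1   0  |    2 ]
  [ 0  0   0   1  |  1/2 ]
R1 := R1 + 4·R4
  [ 1  0  -4  0  |   -2 ]
  [ 0  1  16  0  |   37 ]
  [ 0  0   1  0  |    2 ]
  [ 0  0   0  1  |  1/2 ]
R2 := R2 − 16·R3
  [ 1  0  -4  0  |   -2 ]
  [ 0  1   0  0  |    5 ]
  [ 0  0   1  0  |    2 ]
  [ 0  0   0  1  |  1/2 ]
R1 := R1 + 4·R3
  [ 1  0  0  0  |    6 ]
  [ 0  1  0  0  |    5 ]
  [ 0  0  1  0  |    2 ]
  [ 0  0  0  1  |  1/2 ]
Reading off the last column: u = 6, v = 5, w = 2, t = 1/2.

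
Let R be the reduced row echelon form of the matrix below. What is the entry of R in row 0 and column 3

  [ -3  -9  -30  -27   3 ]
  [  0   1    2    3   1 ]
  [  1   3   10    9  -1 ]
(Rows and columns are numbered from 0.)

r1 := -1/3·r1
  [ 1  3  10  9  -1 ]
  [ 0  1   2  3   1 ]
  [ 1  3  10  9  -1 ]
r3 := r3 − r1
  [ 1  3  10  9  -1 ]
  [ 0  1   2  3   1 ]
  [ 0  0   0  0   0 ]
r1 := r1 − 3·r2
  [ 1  0  4  0  -4 ]
  [ 0  1  2  3   1 ]
  [ 0  0  0  0   0 ]

0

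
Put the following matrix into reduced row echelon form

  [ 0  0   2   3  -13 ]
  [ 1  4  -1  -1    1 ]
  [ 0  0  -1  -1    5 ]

R1 ↔ R2
  [ 1  4  -1  -1    1 ]
  [ 0  0   2   3  -13 ]
  [ 0  0  -1  -1    5 ]
R2 := 1/2·R2
  [ 1  4  -1   -1      1 ]
  [ 0  0   1  3/2  -13/2 ]
  [ 0  0  -1   -1      5 ]
R3 := R3 + R2
  [ 1  4  -1   -1      1 ]
  [ 0  0   1  3/2  -13/2 ]
  [ 0  0   0  1/2   -3/2 ]
R3 := 2·R3
  [ 1  4  -1   -1      1 ]
  [ 0  0   1  3/2  -13/2 ]
  [ 0  0   0    1     -3 ]
R2 := R2 − 3/2·R3
  [ 1  4  -1  -1   1 ]
  [ 0  0   1   0  -2 ]
  [ 0  0   0   1  -3 ]
R1 := R1 + R3
  [ 1  4  -1  0  -2 ]
  [ 0  0   1  0  -2 ]
  [ 0  0   0  1  -3 ]
R1 := R1 + R2
  [ 1  4  0  0  -4 ]
  [ 0  0  1  0  -2 ]
  [ 0  0  0  1  -3 ]

[[1, 4, 0, 0, -4], [0, 0, 1, 0, -2], [0, 0, 0, 1, -3]]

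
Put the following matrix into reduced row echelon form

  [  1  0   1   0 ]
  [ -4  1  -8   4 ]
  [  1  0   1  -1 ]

[[1, 0, 1, 0], [0, 1, -4, 0], [0, 0, 0, 1]]

r2 -> r2 + 4·r1
  [ 1  0   1   0 ]
  [ 0  1  -4   4 ]
  [ 1  0   1  -1 ]
r3 -> r3 − r1
  [ 1  0   1   0 ]
  [ 0  1  -4   4 ]
  [ 0  0   0  -1 ]
r3 -> -1·r3
  [ 1  0   1  0 ]
  [ 0  1  -4  4 ]
  [ 0  0   0  1 ]
r2 -> r2 − 4·r3
  [ 1  0   1  0 ]
  [ 0  1  -4  0 ]
  [ 0  0   0  1 ]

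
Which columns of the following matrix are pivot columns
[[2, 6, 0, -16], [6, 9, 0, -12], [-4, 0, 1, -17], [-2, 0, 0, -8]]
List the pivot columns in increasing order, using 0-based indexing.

R1 ← 1/2·R1
  [  1  3  0   -8 ]
  [  6  9  0  -12 ]
  [ -4  0  1  -17 ]
  [ -2  0  0   -8 ]
R2 ← R2 − 6·R1
  [  1   3  0   -8 ]
  [  0  -9  0   36 ]
  [ -4   0  1  -17 ]
  [ -2   0  0   -8 ]
R3 ← R3 + 4·R1
  [  1   3  0   -8 ]
  [  0  -9  0   36 ]
  [  0  12  1  -49 ]
  [ -2   0  0   -8 ]
R4 ← R4 + 2·R1
  [ 1   3  0   -8 ]
  [ 0  -9  0   36 ]
  [ 0  12  1  -49 ]
  [ 0   6  0  -24 ]
R2 ← -1/9·R2
  [ 1   3  0   -8 ]
  [ 0   1  0   -4 ]
  [ 0  12  1  -49 ]
  [ 0   6  0  -24 ]
R3 ← R3 − 12·R2
  [ 1  3  0   -8 ]
  [ 0  1  0   -4 ]
  [ 0  0  1   -1 ]
  [ 0  6  0  -24 ]
R4 ← R4 − 6·R2
  [ 1  3  0  -8 ]
  [ 0  1  0  -4 ]
  [ 0  0  1  -1 ]
  [ 0  0  0   0 ]
R1 ← R1 − 3·R2
  [ 1  0  0   4 ]
  [ 0  1  0  -4 ]
  [ 0  0  1  -1 ]
  [ 0  0  0   0 ]
Pivot columns are the columns containing a leading 1.

0, 1, 2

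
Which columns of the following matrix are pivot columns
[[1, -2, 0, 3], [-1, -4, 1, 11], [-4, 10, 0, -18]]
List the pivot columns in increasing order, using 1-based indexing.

R2 → R2 + R1
R3 → R3 + 4·R1
R2 → -1/6·R2
R3 → R3 − 2·R2
R3 → 3·R3
R2 → R2 + 1/6·R3
R1 → R1 + 2·R2
Pivot columns are the columns containing a leading 1.

1, 2, 3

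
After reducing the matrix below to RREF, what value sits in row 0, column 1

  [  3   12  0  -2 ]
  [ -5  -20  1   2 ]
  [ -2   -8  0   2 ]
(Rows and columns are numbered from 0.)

4

Multiply r1 by 1/3.
Add 5 times r1 to r2.
Add 2 times r1 to r3.
Multiply r3 by 3/2.
Add 4/3 times r3 to r2.
Add 2/3 times r3 to r1.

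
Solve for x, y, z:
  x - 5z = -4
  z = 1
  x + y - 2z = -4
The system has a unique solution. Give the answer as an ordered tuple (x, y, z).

(1, -3, 1)

Form the augmented matrix and row-reduce:
  [ 1  0  -5  |  -4 ]
  [ 0  0   1  |   1 ]
  [ 1  1  -2  |  -4 ]
R3 → R3 − R1
  [ 1  0  -5  |  -4 ]
  [ 0  0   1  |   1 ]
  [ 0  1   3  |   0 ]
R2 <-> R3
  [ 1  0  -5  |  -4 ]
  [ 0  1   3  |   0 ]
  [ 0  0   1  |   1 ]
R2 → R2 − 3·R3
  [ 1  0  -5  |  -4 ]
  [ 0  1   0  |  -3 ]
  [ 0  0   1  |   1 ]
R1 → R1 + 5·R3
  [ 1  0  0  |   1 ]
  [ 0  1  0  |  -3 ]
  [ 0  0  1  |   1 ]
Reading off the last column: x = 1, y = -3, z = 1.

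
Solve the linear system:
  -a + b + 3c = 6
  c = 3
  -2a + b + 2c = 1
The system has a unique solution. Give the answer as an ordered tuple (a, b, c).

(2, -1, 3)

Form the augmented matrix and row-reduce:
  [ -1  1  3  |  6 ]
  [  0  0  1  |  3 ]
  [ -2  1  2  |  1 ]
Multiply ρ1 by -1.
  [  1  -1  -3  |  -6 ]
  [  0   0   1  |   3 ]
  [ -2   1   2  |   1 ]
Add 2 times ρ1 to ρ3.
  [ 1  -1  -3  |   -6 ]
  [ 0   0   1  |    3 ]
  [ 0  -1  -4  |  -11 ]
Swap ρ2 and ρ3.
  [ 1  -1  -3  |   -6 ]
  [ 0  -1  -4  |  -11 ]
  [ 0   0   1  |    3 ]
Multiply ρ2 by -1.
  [ 1  -1  -3  |  -6 ]
  [ 0   1   4  |  11 ]
  [ 0   0   1  |   3 ]
Subtract 4 times ρ3 from ρ2.
  [ 1  -1  -3  |  -6 ]
  [ 0   1   0  |  -1 ]
  [ 0   0   1  |   3 ]
Add 3 times ρ3 to ρ1.
  [ 1  -1  0  |   3 ]
  [ 0   1  0  |  -1 ]
  [ 0   0  1  |   3 ]
Add ρ2 to ρ1.
  [ 1  0  0  |   2 ]
  [ 0  1  0  |  -1 ]
  [ 0  0  1  |   3 ]
Reading off the last column: a = 2, b = -1, c = 3.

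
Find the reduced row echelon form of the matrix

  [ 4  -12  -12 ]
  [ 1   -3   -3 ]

[[1, -3, -3], [0, 0, 0]]

R1 -> 1/4·R1
  [ 1  -3  -3 ]
  [ 1  -3  -3 ]
R2 -> R2 − R1
  [ 1  -3  -3 ]
  [ 0   0   0 ]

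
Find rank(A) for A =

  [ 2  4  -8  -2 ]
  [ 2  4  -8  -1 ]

Multiply r1 by 1/2.
Subtract 2 times r1 from r2.
Add r2 to r1.
The reduced form has 2 nonzero rows.

rank = 2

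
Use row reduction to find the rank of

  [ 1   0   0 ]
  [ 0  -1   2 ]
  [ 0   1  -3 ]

R2 := -1·R2
  [ 1  0   0 ]
  [ 0  1  -2 ]
  [ 0  1  -3 ]
R3 := R3 − R2
  [ 1  0   0 ]
  [ 0  1  -2 ]
  [ 0  0  -1 ]
R3 := -1·R3
  [ 1  0   0 ]
  [ 0  1  -2 ]
  [ 0  0   1 ]
R2 := R2 + 2·R3
  [ 1  0  0 ]
  [ 0  1  0 ]
  [ 0  0  1 ]
The reduced form has 3 nonzero rows.

rank = 3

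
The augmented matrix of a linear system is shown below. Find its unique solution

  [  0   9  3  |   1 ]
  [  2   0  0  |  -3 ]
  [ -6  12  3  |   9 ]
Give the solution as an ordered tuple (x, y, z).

(-3/2, -1/3, 4/3)

r1 ↔ r2
  [  2   0  0  |  -3 ]
  [  0   9  3  |   1 ]
  [ -6  12  3  |   9 ]
r1 ← 1/2·r1
  [  1   0  0  |  -3/2 ]
  [  0   9  3  |     1 ]
  [ -6  12  3  |     9 ]
r3 ← r3 + 6·r1
  [ 1   0  0  |  -3/2 ]
  [ 0   9  3  |     1 ]
  [ 0  12  3  |     0 ]
r2 ← 1/9·r2
  [ 1   0    0  |  -3/2 ]
  [ 0   1  1/3  |   1/9 ]
  [ 0  12    3  |     0 ]
r3 ← r3 − 12·r2
  [ 1  0    0  |  -3/2 ]
  [ 0  1  1/3  |   1/9 ]
  [ 0  0   -1  |  -4/3 ]
r3 ← -1·r3
  [ 1  0    0  |  -3/2 ]
  [ 0  1  1/3  |   1/9 ]
  [ 0  0    1  |   4/3 ]
r2 ← r2 − 1/3·r3
  [ 1  0  0  |  -3/2 ]
  [ 0  1  0  |  -1/3 ]
  [ 0  0  1  |   4/3 ]
Reading off the last column: x = -3/2, y = -1/3, z = 4/3.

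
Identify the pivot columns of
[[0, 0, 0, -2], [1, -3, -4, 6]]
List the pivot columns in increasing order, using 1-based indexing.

1, 4

Swap ρ1 and ρ2.
  [ 1  -3  -4   6 ]
  [ 0   0   0  -2 ]
Multiply ρ2 by -1/2.
  [ 1  -3  -4  6 ]
  [ 0   0   0  1 ]
Subtract 6 times ρ2 from ρ1.
  [ 1  -3  -4  0 ]
  [ 0   0   0  1 ]
Pivot columns are the columns containing a leading 1.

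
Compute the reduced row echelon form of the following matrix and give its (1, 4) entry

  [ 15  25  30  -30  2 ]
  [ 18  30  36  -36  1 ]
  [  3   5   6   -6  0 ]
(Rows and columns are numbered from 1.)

r1 → 1/15·r1
  [  1  5/3   2   -2  2/15 ]
  [ 18   30  36  -36     1 ]
  [  3    5   6   -6     0 ]
r2 → r2 − 18·r1
  [ 1  5/3  2  -2  2/15 ]
  [ 0    0  0   0  -7/5 ]
  [ 3    5  6  -6     0 ]
r3 → r3 − 3·r1
  [ 1  5/3  2  -2  2/15 ]
  [ 0    0  0   0  -7/5 ]
  [ 0    0  0   0  -2/5 ]
r2 → -5/7·r2
  [ 1  5/3  2  -2  2/15 ]
  [ 0    0  0   0     1 ]
  [ 0    0  0   0  -2/5 ]
r3 → r3 + 2/5·r2
  [ 1  5/3  2  -2  2/15 ]
  [ 0    0  0   0     1 ]
  [ 0    0  0   0     0 ]
r1 → r1 − 2/15·r2
  [ 1  5/3  2  -2  0 ]
  [ 0    0  0   0  1 ]
  [ 0    0  0   0  0 ]

-2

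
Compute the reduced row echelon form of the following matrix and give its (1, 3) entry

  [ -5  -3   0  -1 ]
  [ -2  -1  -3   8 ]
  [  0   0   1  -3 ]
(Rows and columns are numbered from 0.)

ρ1 -> -1/5·ρ1
  [  1  3/5   0  1/5 ]
  [ -2   -1  -3    8 ]
  [  0    0   1   -3 ]
ρ2 -> ρ2 + 2·ρ1
  [ 1  3/5   0   1/5 ]
  [ 0  1/5  -3  42/5 ]
  [ 0    0   1    -3 ]
ρ2 -> 5·ρ2
  [ 1  3/5    0  1/5 ]
  [ 0    1  -15   42 ]
  [ 0    0    1   -3 ]
ρ2 -> ρ2 + 15·ρ3
  [ 1  3/5  0  1/5 ]
  [ 0    1  0   -3 ]
  [ 0    0  1   -3 ]
ρ1 -> ρ1 − 3/5·ρ2
  [ 1  0  0   2 ]
  [ 0  1  0  -3 ]
  [ 0  0  1  -3 ]

-3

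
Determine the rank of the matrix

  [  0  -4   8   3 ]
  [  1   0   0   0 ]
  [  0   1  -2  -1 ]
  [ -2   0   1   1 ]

rank = 4

Swap r1 and r2.
  [  1   0   0   0 ]
  [  0  -4   8   3 ]
  [  0   1  -2  -1 ]
  [ -2   0   1   1 ]
Add 2 times r1 to r4.
  [ 1   0   0   0 ]
  [ 0  -4   8   3 ]
  [ 0   1  -2  -1 ]
  [ 0   0   1   1 ]
Multiply r2 by -1/4.
  [ 1  0   0     0 ]
  [ 0  1  -2  -3/4 ]
  [ 0  1  -2    -1 ]
  [ 0  0   1     1 ]
Subtract r2 from r3.
  [ 1  0   0     0 ]
  [ 0  1  -2  -3/4 ]
  [ 0  0   0  -1/4 ]
  [ 0  0   1     1 ]
Swap r3 and r4.
  [ 1  0   0     0 ]
  [ 0  1  -2  -3/4 ]
  [ 0  0   1     1 ]
  [ 0  0   0  -1/4 ]
Multiply r4 by -4.
  [ 1  0   0     0 ]
  [ 0  1  -2  -3/4 ]
  [ 0  0   1     1 ]
  [ 0  0   0     1 ]
Subtract r4 from r3.
  [ 1  0   0     0 ]
  [ 0  1  -2  -3/4 ]
  [ 0  0   1     0 ]
  [ 0  0   0     1 ]
Add 3/4 times r4 to r2.
  [ 1  0   0  0 ]
  [ 0  1  -2  0 ]
  [ 0  0   1  0 ]
  [ 0  0   0  1 ]
Add 2 times r3 to r2.
  [ 1  0  0  0 ]
  [ 0  1  0  0 ]
  [ 0  0  1  0 ]
  [ 0  0  0  1 ]
The reduced form has 4 nonzero rows.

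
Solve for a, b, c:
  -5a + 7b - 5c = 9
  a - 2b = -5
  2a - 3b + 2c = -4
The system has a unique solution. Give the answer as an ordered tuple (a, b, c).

Form the augmented matrix and row-reduce:
  [ -5   7  -5  |   9 ]
  [  1  -2   0  |  -5 ]
  [  2  -3   2  |  -4 ]
r1 := -1/5·r1
  [ 1  -7/5  1  |  -9/5 ]
  [ 1    -2  0  |    -5 ]
  [ 2    -3  2  |    -4 ]
r2 := r2 − r1
  [ 1  -7/5   1  |   -9/5 ]
  [ 0  -3/5  -1  |  -16/5 ]
  [ 2    -3   2  |     -4 ]
r3 := r3 − 2·r1
  [ 1  -7/5   1  |   -9/5 ]
  [ 0  -3/5  -1  |  -16/5 ]
  [ 0  -1/5   0  |   -2/5 ]
r2 := -5/3·r2
  [ 1  -7/5    1  |  -9/5 ]
  [ 0     1  5/3  |  16/3 ]
  [ 0  -1/5    0  |  -2/5 ]
r3 := r3 + 1/5·r2
  [ 1  -7/5    1  |  -9/5 ]
  [ 0     1  5/3  |  16/3 ]
  [ 0     0  1/3  |   2/3 ]
r3 := 3·r3
  [ 1  -7/5    1  |  -9/5 ]
  [ 0     1  5/3  |  16/3 ]
  [ 0     0    1  |     2 ]
r2 := r2 − 5/3·r3
  [ 1  -7/5  1  |  -9/5 ]
  [ 0     1  0  |     2 ]
  [ 0     0  1  |     2 ]
r1 := r1 − r3
  [ 1  -7/5  0  |  -19/5 ]
  [ 0     1  0  |      2 ]
  [ 0     0  1  |      2 ]
r1 := r1 + 7/5·r2
  [ 1  0  0  |  -1 ]
  [ 0  1  0  |   2 ]
  [ 0  0  1  |   2 ]
Reading off the last column: a = -1, b = 2, c = 2.

(-1, 2, 2)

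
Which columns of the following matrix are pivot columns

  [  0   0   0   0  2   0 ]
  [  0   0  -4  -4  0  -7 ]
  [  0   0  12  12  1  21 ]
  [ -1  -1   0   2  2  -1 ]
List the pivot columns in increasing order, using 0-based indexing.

r1 <=> r4
  [ -1  -1   0   2  2  -1 ]
  [  0   0  -4  -4  0  -7 ]
  [  0   0  12  12  1  21 ]
  [  0   0   0   0  2   0 ]
r1 -> -1·r1
  [ 1  1   0  -2  -2   1 ]
  [ 0  0  -4  -4   0  -7 ]
  [ 0  0  12  12   1  21 ]
  [ 0  0   0   0   2   0 ]
r2 -> -1/4·r2
  [ 1  1   0  -2  -2    1 ]
  [ 0  0   1   1   0  7/4 ]
  [ 0  0  12  12   1   21 ]
  [ 0  0   0   0   2    0 ]
r3 -> r3 − 12·r2
  [ 1  1  0  -2  -2    1 ]
  [ 0  0  1   1   0  7/4 ]
  [ 0  0  0   0   1    0 ]
  [ 0  0  0   0   2    0 ]
r4 -> r4 − 2·r3
  [ 1  1  0  -2  -2    1 ]
  [ 0  0  1   1   0  7/4 ]
  [ 0  0  0   0   1    0 ]
  [ 0  0  0   0   0    0 ]
r1 -> r1 + 2·r3
  [ 1  1  0  -2  0    1 ]
  [ 0  0  1   1  0  7/4 ]
  [ 0  0  0   0  1    0 ]
  [ 0  0  0   0  0    0 ]
Pivot columns are the columns containing a leading 1.

0, 2, 4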